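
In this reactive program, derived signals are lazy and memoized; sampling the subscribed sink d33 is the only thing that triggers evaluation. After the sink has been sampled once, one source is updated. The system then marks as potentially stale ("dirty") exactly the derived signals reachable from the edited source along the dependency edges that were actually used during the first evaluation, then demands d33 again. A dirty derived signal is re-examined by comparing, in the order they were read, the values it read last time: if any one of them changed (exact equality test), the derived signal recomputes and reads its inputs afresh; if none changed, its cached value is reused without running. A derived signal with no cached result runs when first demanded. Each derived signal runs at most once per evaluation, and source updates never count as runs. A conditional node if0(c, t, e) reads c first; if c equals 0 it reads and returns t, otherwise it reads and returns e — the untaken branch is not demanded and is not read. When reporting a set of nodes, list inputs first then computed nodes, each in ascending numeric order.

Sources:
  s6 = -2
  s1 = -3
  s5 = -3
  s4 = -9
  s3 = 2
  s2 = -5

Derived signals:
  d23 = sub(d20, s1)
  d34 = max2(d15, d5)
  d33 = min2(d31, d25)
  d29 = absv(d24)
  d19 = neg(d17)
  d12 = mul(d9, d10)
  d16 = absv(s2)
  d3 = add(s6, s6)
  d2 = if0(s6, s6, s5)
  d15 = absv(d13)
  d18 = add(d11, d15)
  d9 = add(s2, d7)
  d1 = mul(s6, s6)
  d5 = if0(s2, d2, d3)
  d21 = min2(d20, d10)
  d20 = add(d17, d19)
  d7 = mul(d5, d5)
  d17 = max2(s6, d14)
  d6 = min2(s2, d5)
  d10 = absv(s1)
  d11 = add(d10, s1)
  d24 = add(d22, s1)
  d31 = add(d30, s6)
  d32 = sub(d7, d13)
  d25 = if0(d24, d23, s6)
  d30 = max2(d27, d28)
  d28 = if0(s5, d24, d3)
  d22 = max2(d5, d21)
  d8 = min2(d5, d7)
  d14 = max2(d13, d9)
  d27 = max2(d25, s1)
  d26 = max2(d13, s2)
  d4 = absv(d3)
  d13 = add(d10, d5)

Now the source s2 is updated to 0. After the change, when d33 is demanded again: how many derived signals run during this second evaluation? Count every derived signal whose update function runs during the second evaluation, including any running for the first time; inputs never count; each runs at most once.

10 derived signals run: d2, d5, d7, d9, d13, d14, d17, d19, d20, d22.
Note the branch switch — d2 had no cache and runs now for the first time.

First demand of the output computes:
  d3 = add(-2, -2) = -4
  d5 = if0(s2=-5 -> else branch d3) = -4
  d7 = mul(-4, -4) = 16
  d9 = add(-5, 16) = 11
  d10 = absv(-3) = 3
  d13 = add(3, -4) = -1
  d14 = max2(-1, 11) = 11
  d17 = max2(-2, 11) = 11
  d19 = neg(11) = -11
  d20 = add(11, -11) = 0
  d21 = min2(0, 3) = 0
  d22 = max2(-4, 0) = 0
  d24 = add(0, -3) = -3
  d25 = if0(d24=-3 -> else branch s6) = -2
  d27 = max2(-2, -3) = -2
  d28 = if0(s5=-3 -> else branch d3) = -4
  d30 = max2(-2, -4) = -2
  d31 = add(-2, -2) = -4
  d33 = min2(-4, -2) = -4

After the edit, cleaning proceeds:
  d2: had never run; runs now, result -3.
  d5: a read changed (s2 -5->0) — executes, giving -3.
  d7: a read changed (d5 -4->-3; d5 -4->-3) — executes, giving 9.
  d9: a read changed (s2 -5->0; d7 16->9) — executes, giving 9.
  d13: a read changed (d5 -4->-3) — executes, giving 0.
  d14: a read changed (d13 -1->0; d9 11->9) — executes, giving 9.
  d17: a read changed (d14 11->9) — executes, giving 9.
  d19: a read changed (d17 11->9) — executes, giving -9.
  d20: a read changed (d17 11->9; d19 -11->-9) — executes, giving 0 — identical to its old value.
  d21: dirty, but its reads are unchanged (d20 unchanged, d10 unchanged); cached 0 stands.
  d22: a read changed (d5 -4->-3) — executes, giving 0 — identical to its old value.
  d24: dirty, but its reads are unchanged (d22 unchanged, s1 unchanged); cached -3 stands.
  d25: dirty, but its reads are unchanged (d24 unchanged, s6 unchanged); cached -2 stands.
  d27: dirty, but its reads are unchanged (d25 unchanged, s1 unchanged); cached -2 stands.
  d30: dirty, but its reads are unchanged (d27 unchanged, d28 unchanged); cached -2 stands.
  d31: dirty, but its reads are unchanged (d30 unchanged, s6 unchanged); cached -4 stands.
  d33: dirty, but its reads are unchanged (d31 unchanged, d25 unchanged); cached -4 stands.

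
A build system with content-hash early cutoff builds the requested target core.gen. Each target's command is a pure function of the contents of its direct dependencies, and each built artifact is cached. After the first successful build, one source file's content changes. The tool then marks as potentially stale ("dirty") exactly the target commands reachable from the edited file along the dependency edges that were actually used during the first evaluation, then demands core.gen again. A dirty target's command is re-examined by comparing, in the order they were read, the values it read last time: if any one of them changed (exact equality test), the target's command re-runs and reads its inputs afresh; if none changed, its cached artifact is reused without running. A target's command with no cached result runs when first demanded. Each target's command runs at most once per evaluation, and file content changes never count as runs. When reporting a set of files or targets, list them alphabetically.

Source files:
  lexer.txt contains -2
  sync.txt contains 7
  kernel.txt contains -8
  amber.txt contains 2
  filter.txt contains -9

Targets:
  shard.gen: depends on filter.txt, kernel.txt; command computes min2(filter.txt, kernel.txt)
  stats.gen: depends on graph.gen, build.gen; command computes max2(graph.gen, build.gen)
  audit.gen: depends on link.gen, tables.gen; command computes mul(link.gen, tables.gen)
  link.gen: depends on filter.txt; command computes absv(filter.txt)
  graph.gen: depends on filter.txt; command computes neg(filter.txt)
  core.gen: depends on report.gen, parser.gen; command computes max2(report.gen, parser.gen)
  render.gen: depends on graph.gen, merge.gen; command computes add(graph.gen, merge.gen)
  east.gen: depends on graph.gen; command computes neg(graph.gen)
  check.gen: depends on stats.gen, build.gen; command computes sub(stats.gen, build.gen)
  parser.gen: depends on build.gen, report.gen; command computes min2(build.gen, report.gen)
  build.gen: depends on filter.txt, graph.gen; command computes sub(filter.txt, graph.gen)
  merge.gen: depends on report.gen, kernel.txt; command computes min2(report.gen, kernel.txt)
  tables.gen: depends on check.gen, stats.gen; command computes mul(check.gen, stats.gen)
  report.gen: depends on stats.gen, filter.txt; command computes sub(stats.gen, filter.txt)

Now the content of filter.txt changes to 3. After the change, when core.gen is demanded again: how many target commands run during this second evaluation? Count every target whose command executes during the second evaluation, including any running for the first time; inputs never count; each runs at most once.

First evaluation (everything demanded from the output):
  graph.gen = neg(-9) = 9
  build.gen = sub(-9, 9) = -18
  stats.gen = max2(9, -18) = 9
  report.gen = sub(9, -9) = 18
  parser.gen = min2(-18, 18) = -18
  core.gen = max2(18, -18) = 18

Propagation after the edit:
  graph.gen: runs — filter.txt -9->3; result -3.
  build.gen: runs — filter.txt -9->3; graph.gen 9->-3; result 6.
  stats.gen: runs — graph.gen 9->-3; build.gen -18->6; result 6.
  report.gen: runs — stats.gen 9->6; filter.txt -9->3; result 3.
  parser.gen: runs — build.gen -18->6; report.gen 18->3; result 3.
  core.gen: runs — report.gen 18->3; parser.gen -18->3; result 3.

Target commands that run: build.gen, core.gen, graph.gen, parser.gen, report.gen, stats.gen — 6 in total.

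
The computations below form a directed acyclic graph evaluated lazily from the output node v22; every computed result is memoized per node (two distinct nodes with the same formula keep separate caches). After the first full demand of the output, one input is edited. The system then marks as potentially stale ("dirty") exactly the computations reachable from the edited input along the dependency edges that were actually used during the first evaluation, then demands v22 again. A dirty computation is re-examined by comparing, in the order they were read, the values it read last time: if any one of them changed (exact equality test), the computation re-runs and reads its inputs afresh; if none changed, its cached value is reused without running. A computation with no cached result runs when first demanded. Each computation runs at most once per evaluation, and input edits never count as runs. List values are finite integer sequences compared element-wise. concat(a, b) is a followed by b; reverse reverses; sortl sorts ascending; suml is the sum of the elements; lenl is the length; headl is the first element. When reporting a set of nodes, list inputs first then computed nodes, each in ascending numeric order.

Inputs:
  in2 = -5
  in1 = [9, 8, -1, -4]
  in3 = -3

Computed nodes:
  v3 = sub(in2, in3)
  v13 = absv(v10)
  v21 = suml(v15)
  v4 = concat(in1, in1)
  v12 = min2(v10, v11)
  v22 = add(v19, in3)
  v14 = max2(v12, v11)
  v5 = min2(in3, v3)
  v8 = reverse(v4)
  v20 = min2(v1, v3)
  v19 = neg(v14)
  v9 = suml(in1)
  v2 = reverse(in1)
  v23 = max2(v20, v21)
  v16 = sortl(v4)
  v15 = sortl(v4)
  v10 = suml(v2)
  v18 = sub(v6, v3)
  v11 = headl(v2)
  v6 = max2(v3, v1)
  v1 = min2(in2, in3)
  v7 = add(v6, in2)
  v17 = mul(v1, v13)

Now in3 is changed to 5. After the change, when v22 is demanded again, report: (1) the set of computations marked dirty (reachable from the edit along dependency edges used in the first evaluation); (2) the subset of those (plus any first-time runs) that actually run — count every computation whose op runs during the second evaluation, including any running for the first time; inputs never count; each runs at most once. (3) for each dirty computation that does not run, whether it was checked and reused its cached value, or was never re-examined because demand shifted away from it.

First demand of the output computes:
  v2 = reverse([9, 8, -1, -4]) = [-4, -1, 8, 9]
  v10 = suml([-4, -1, 8, 9]) = 12
  v11 = headl([-4, -1, 8, 9]) = -4
  v12 = min2(12, -4) = -4
  v14 = max2(-4, -4) = -4
  v19 = neg(-4) = 4
  v22 = add(4, -3) = 1

After the edit, cleaning proceeds:
  v22: a read changed (in3 -3->5) — executes, giving 9.

The edit dirties: v22.
1 computations run: v22.
No dirty computation escaped a run.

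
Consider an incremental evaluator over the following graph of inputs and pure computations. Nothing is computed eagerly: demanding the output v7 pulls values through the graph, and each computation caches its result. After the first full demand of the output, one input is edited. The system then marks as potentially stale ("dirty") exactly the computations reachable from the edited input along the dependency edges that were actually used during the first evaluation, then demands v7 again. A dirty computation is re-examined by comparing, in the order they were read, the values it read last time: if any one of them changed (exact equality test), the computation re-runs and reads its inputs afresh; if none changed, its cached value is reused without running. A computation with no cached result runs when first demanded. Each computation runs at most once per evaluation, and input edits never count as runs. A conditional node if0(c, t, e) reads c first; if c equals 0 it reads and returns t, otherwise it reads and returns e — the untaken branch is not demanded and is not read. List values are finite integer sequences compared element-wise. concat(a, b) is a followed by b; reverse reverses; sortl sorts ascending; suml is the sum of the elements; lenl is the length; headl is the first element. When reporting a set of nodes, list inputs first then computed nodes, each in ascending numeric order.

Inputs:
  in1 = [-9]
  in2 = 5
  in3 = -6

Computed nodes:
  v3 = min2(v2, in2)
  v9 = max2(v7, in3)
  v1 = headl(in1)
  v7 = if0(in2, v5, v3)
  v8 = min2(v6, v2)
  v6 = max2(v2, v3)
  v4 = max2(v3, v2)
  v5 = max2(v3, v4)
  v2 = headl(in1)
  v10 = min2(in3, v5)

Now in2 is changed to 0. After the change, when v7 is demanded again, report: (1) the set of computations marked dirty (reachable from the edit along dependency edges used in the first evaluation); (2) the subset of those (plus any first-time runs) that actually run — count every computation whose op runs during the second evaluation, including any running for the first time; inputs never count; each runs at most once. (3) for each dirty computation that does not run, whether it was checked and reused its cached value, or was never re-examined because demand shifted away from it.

Dirty set: v3, v7.
Run set: v3, v4, v5, v7 (4 run).
All dirty computations ended up running.
The important point: the flipped condition pulls in fresh nodes; v4, v5 run for the first time.

Initial pass — values computed on the first demand:
  v2 = headl([-9]) = -9
  v3 = min2(-9, 5) = -9
  v7 = if0(in2=5 -> else branch v3) = -9

Second demand — change propagation:
  v3: re-runs because in2 5->0; new result -9 (unchanged).
  v4: newly demanded (no cache) — executes and yields -9.
  v5: newly demanded (no cache) — executes and yields -9.
  v7: re-runs because in2 5->0; new result -9 (unchanged).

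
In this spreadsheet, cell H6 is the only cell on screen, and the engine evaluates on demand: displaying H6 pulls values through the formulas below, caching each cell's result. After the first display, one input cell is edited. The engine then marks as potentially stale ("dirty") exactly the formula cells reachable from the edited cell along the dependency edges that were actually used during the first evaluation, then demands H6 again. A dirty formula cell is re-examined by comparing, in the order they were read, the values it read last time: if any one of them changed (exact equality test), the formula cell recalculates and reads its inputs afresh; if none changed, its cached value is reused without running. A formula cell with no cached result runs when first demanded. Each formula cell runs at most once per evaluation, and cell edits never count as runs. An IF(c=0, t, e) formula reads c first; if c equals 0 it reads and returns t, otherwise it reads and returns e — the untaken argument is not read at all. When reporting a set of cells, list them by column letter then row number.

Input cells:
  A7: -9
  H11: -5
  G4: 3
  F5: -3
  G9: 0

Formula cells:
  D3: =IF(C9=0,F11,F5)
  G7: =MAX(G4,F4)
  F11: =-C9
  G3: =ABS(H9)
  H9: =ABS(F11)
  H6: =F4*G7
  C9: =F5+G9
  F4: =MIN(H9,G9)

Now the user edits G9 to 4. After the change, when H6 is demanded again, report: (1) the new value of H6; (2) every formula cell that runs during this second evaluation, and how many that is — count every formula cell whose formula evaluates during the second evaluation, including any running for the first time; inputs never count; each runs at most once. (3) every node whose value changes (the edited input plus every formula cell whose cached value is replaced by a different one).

Initial pass — values computed on the first demand:
  C9 = -3 + 0 = -3
  F11 = -(-3) = 3
  H9 = ABS(3) = 3
  F4 = MIN(3, 0) = 0
  G7 = MAX(3, 0) = 3
  H6 = 0 * 3 = 0

Second demand — change propagation:
  C9: re-runs because G9 0->4; new result 1.
  F11: re-runs because C9 -3->1; new result -1.
  H9: re-runs because F11 3->-1; new result 1.
  F4: re-runs because H9 3->1; G9 0->4; new result 1.
  G7: re-runs because F4 0->1; new result 3 (unchanged).
  H6: re-runs because F4 0->1; new result 3.

H6 now evaluates to 3.
Run set: C9, F4, F11, G7, H6, H9 (6 run).
Changed values: C9, F4, F11, G9, H6, H9.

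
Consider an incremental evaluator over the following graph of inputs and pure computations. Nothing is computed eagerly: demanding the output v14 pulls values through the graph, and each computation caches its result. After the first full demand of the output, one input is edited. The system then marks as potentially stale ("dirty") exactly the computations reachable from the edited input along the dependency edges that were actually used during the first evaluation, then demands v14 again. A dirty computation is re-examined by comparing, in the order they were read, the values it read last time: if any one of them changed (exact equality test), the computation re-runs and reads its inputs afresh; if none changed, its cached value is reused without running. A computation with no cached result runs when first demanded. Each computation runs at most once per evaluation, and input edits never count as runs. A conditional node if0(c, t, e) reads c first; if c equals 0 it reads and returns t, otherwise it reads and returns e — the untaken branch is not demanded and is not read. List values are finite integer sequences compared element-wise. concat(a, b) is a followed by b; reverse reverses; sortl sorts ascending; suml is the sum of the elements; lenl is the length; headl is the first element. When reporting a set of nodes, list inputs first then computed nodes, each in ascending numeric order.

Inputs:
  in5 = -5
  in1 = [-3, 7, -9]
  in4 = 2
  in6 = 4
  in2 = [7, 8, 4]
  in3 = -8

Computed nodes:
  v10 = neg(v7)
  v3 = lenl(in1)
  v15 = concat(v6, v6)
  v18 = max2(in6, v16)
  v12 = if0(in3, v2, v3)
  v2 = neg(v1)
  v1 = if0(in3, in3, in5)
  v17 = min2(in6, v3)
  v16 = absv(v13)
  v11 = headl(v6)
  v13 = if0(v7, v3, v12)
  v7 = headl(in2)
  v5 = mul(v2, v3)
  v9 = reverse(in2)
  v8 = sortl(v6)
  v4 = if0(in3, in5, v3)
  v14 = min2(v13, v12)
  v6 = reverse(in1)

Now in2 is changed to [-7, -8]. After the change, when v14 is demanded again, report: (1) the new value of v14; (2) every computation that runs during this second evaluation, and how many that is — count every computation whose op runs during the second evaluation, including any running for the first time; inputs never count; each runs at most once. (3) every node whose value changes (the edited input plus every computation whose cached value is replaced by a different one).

v14 now evaluates to 3.
Run set: v7, v13 (2 run).
Changed values: in2, v7.
The important point: v13 recomputes to an identical value, and the output ends up unchanged.

Initial pass — values computed on the first demand:
  v3 = lenl([-3, 7, -9]) = 3
  v7 = headl([7, 8, 4]) = 7
  v12 = if0(in3=-8 -> else branch v3) = 3
  v13 = if0(v7=7 -> else branch v12) = 3
  v14 = min2(3, 3) = 3

Second demand — change propagation:
  v7: re-runs because in2 [7, 8, 4]->[-7, -8]; new result -7.
  v13: re-runs because v7 7->-7; new result 3 (unchanged).
  v14: re-examined; everything it read last time is the same (v13 unchanged, v12 unchanged) — cache 3 kept, no run.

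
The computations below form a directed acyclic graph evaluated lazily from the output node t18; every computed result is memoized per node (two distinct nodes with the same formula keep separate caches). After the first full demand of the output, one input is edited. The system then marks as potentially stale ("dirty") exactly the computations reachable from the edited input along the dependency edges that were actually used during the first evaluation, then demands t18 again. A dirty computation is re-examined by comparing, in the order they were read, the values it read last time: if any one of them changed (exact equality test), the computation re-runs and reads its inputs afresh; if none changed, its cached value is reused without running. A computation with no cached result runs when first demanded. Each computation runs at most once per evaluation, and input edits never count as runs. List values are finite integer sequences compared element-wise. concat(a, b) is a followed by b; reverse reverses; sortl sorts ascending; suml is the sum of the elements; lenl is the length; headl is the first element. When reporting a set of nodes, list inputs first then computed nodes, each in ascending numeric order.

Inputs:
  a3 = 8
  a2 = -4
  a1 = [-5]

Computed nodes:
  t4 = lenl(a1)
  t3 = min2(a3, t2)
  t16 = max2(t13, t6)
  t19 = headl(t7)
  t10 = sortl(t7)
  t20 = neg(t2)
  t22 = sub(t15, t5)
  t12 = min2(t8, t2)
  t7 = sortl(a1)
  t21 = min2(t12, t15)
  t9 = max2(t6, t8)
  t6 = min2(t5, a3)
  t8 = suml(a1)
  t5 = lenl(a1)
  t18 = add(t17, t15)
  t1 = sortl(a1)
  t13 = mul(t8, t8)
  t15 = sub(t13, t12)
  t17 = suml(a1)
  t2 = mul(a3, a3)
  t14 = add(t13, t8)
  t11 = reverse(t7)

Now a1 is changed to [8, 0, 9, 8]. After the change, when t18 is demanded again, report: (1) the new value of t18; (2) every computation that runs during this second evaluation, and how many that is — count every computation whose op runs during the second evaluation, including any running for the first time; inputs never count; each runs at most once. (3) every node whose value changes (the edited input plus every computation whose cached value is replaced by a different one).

Demanding t18 again yields 625.
6 computations run: t8, t12, t13, t15, t17, t18.
The nodes whose values change: a1, t8, t12, t13, t15, t17, t18.

First demand of the output computes:
  t2 = mul(8, 8) = 64
  t8 = suml([-5]) = -5
  t12 = min2(-5, 64) = -5
  t13 = mul(-5, -5) = 25
  t15 = sub(25, -5) = 30
  t17 = suml([-5]) = -5
  t18 = add(-5, 30) = 25

After the edit, cleaning proceeds:
  t8: a read changed (a1 [-5]->[8, 0, 9, 8]) — executes, giving 25.
  t12: a read changed (t8 -5->25) — executes, giving 25.
  t13: a read changed (t8 -5->25; t8 -5->25) — executes, giving 625.
  t15: a read changed (t13 25->625; t12 -5->25) — executes, giving 600.
  t17: a read changed (a1 [-5]->[8, 0, 9, 8]) — executes, giving 25.
  t18: a read changed (t17 -5->25; t15 30->600) — executes, giving 625.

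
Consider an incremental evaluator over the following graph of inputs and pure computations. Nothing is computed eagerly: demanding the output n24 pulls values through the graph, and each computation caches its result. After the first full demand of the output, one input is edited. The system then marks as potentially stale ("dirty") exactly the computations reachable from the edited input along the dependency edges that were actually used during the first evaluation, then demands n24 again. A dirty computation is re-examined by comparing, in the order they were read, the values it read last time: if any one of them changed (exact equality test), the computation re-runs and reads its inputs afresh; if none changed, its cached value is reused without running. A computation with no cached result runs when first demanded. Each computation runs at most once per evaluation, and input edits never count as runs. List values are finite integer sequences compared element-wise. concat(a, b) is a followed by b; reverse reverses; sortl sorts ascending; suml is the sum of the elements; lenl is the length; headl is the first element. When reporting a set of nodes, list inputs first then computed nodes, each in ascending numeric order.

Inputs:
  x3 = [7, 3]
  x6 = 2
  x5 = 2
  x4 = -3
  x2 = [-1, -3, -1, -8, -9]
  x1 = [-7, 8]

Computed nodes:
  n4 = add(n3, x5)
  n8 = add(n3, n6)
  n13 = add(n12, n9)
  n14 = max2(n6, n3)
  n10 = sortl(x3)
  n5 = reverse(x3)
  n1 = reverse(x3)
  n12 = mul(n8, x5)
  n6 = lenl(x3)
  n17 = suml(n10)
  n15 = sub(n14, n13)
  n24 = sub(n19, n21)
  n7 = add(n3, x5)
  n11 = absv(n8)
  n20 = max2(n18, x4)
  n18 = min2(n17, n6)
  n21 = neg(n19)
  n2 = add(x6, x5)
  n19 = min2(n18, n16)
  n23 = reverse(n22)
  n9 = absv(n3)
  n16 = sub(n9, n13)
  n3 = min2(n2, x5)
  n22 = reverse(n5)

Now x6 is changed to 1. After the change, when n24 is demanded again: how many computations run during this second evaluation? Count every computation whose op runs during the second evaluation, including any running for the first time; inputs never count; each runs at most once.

Initial pass — values computed on the first demand:
  n2 = add(2, 2) = 4
  n3 = min2(4, 2) = 2
  n6 = lenl([7, 3]) = 2
  n8 = add(2, 2) = 4
  n9 = absv(2) = 2
  n10 = sortl([7, 3]) = [3, 7]
  n12 = mul(4, 2) = 8
  n13 = add(8, 2) = 10
  n16 = sub(2, 10) = -8
  n17 = suml([3, 7]) = 10
  n18 = min2(10, 2) = 2
  n19 = min2(2, -8) = -8
  n21 = neg(-8) = 8
  n24 = sub(-8, 8) = -16

Second demand — change propagation:
  n2: re-runs because x6 2->1; new result 3.
  n3: re-runs because n2 4->3; new result 2 (unchanged).
  n8: re-examined; everything it read last time is the same (n3 unchanged, n6 unchanged) — cache 4 kept, no run.
  n9: re-examined; everything it read last time is the same (n3 unchanged) — cache 2 kept, no run.
  n12: re-examined; everything it read last time is the same (n8 unchanged, x5 unchanged) — cache 8 kept, no run.
  n13: re-examined; everything it read last time is the same (n12 unchanged, n9 unchanged) — cache 10 kept, no run.
  n16: re-examined; everything it read last time is the same (n9 unchanged, n13 unchanged) — cache -8 kept, no run.
  n19: re-examined; everything it read last time is the same (n18 unchanged, n16 unchanged) — cache -8 kept, no run.
  n21: re-examined; everything it read last time is the same (n19 unchanged) — cache 8 kept, no run.
  n24: re-examined; everything it read last time is the same (n19 unchanged, n21 unchanged) — cache -16 kept, no run.

The important point: n3 recomputes to an identical value, and the output ends up unchanged.

Run set: n2, n3 (2 run).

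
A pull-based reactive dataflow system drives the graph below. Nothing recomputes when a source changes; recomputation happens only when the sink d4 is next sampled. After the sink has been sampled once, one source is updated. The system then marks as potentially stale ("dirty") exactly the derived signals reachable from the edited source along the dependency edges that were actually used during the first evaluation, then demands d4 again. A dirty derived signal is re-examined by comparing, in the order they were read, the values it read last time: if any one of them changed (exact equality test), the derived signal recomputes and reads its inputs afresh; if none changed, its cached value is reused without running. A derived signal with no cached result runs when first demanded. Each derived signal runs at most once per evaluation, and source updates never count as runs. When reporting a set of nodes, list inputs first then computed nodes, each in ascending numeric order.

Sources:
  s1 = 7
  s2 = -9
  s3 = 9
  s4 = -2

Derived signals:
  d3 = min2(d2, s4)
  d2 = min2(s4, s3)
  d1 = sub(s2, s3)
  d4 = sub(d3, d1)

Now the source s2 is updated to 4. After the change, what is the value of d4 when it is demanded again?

First evaluation (everything demanded from the output):
  d1 = sub(-9, 9) = -18
  d2 = min2(-2, 9) = -2
  d3 = min2(-2, -2) = -2
  d4 = sub(-2, -18) = 16

Propagation after the edit:
  d1: runs — s2 -9->4; result -5.
  d4: runs — d1 -18->-5; result 3.

New value of d4: 3.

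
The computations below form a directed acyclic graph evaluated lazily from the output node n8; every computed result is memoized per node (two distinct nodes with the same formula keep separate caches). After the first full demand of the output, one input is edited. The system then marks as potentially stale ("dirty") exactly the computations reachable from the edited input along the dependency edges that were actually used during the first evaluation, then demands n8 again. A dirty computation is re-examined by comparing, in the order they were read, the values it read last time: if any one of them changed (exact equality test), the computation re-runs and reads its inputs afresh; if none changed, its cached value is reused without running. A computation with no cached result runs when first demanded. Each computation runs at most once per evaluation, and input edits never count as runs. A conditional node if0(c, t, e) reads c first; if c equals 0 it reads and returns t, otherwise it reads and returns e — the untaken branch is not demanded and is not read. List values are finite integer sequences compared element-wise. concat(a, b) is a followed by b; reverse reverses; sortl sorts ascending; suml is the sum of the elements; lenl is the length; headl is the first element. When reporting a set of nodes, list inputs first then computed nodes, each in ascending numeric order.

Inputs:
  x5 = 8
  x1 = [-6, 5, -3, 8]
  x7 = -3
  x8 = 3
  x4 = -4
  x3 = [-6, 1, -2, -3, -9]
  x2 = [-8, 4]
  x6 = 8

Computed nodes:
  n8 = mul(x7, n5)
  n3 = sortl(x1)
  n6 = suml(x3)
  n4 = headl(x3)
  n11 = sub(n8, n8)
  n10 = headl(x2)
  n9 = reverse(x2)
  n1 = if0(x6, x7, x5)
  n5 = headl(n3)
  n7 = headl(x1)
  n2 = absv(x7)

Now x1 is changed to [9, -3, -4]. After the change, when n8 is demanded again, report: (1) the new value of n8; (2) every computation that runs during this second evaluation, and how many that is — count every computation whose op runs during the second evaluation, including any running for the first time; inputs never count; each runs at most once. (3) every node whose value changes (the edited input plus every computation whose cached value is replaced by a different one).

First demand of the output computes:
  n3 = sortl([-6, 5, -3, 8]) = [-6, -3, 5, 8]
  n5 = headl([-6, -3, 5, 8]) = -6
  n8 = mul(-3, -6) = 18

After the edit, cleaning proceeds:
  n3: a read changed (x1 [-6, 5, -3, 8]->[9, -3, -4]) — executes, giving [-4, -3, 9].
  n5: a read changed (n3 [-6, -3, 5, 8]->[-4, -3, 9]) — executes, giving -4.
  n8: a read changed (n5 -6->-4) — executes, giving 12.

Demanding n8 again yields 12.
3 computations run: n3, n5, n8.
The nodes whose values change: x1, n3, n5, n8.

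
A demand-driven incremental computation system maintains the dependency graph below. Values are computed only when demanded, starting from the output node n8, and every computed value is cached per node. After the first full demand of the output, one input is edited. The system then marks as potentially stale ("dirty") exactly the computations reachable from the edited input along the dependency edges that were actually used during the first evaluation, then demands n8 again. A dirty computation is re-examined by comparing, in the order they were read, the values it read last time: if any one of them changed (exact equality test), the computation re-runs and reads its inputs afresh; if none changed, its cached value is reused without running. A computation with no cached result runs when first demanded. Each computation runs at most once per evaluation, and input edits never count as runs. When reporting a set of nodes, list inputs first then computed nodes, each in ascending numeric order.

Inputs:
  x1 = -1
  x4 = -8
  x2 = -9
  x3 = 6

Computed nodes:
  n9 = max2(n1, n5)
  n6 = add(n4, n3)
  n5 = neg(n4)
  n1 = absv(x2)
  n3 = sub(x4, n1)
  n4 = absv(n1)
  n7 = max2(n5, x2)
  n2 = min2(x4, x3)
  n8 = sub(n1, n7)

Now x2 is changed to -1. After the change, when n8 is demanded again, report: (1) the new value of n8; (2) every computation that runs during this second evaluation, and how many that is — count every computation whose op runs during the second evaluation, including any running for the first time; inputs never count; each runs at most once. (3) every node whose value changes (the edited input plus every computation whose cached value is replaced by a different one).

New value of n8: 2.
Computations that run: n1, n4, n5, n7, n8 — 5 in total.
Values that change: x2, n1, n4, n5, n7, n8.

First evaluation (everything demanded from the output):
  n1 = absv(-9) = 9
  n4 = absv(9) = 9
  n5 = neg(9) = -9
  n7 = max2(-9, -9) = -9
  n8 = sub(9, -9) = 18

Propagation after the edit:
  n1: runs — x2 -9->-1; result 1.
  n4: runs — n1 9->1; result 1.
  n5: runs — n4 9->1; result -1.
  n7: runs — n5 -9->-1; x2 -9->-1; result -1.
  n8: runs — n1 9->1; n7 -9->-1; result 2.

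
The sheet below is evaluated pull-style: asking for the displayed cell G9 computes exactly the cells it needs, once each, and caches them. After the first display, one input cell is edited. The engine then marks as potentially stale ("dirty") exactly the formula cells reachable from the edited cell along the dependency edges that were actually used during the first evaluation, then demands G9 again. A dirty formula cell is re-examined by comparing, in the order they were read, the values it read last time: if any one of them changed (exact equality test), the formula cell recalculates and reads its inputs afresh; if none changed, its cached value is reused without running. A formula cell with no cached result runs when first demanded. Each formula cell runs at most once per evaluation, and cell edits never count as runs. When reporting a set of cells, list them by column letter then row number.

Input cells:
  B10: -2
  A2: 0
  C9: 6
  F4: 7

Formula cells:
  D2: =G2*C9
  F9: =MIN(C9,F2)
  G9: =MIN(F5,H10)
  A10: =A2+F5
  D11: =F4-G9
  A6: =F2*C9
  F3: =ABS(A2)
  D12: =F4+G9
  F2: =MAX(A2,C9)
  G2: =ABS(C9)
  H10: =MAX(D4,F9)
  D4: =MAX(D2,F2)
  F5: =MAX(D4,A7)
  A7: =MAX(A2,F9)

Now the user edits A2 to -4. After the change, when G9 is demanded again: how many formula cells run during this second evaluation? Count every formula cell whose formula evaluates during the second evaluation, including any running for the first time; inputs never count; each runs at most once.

2 formula cells run: A7, F2.
Note where the cutoff bites: F9 is checked, finds nothing changed, and keeps its cache.

First demand of the output computes:
  F2 = MAX(0, 6) = 6
  F9 = MIN(6, 6) = 6
  A7 = MAX(0, 6) = 6
  G2 = ABS(6) = 6
  D2 = 6 * 6 = 36
  D4 = MAX(36, 6) = 36
  F5 = MAX(36, 6) = 36
  H10 = MAX(36, 6) = 36
  G9 = MIN(36, 36) = 36

After the edit, cleaning proceeds:
  F2: a read changed (A2 0->-4) — executes, giving 6 — identical to its old value.
  D4: dirty, but its reads are unchanged (D2 unchanged, F2 unchanged); cached 36 stands.
  F9: dirty, but its reads are unchanged (C9 unchanged, F2 unchanged); cached 6 stands.
  A7: a read changed (A2 0->-4) — executes, giving 6 — identical to its old value.
  F5: dirty, but its reads are unchanged (D4 unchanged, A7 unchanged); cached 36 stands.
  H10: dirty, but its reads are unchanged (D4 unchanged, F9 unchanged); cached 36 stands.
  G9: dirty, but its reads are unchanged (F5 unchanged, H10 unchanged); cached 36 stands.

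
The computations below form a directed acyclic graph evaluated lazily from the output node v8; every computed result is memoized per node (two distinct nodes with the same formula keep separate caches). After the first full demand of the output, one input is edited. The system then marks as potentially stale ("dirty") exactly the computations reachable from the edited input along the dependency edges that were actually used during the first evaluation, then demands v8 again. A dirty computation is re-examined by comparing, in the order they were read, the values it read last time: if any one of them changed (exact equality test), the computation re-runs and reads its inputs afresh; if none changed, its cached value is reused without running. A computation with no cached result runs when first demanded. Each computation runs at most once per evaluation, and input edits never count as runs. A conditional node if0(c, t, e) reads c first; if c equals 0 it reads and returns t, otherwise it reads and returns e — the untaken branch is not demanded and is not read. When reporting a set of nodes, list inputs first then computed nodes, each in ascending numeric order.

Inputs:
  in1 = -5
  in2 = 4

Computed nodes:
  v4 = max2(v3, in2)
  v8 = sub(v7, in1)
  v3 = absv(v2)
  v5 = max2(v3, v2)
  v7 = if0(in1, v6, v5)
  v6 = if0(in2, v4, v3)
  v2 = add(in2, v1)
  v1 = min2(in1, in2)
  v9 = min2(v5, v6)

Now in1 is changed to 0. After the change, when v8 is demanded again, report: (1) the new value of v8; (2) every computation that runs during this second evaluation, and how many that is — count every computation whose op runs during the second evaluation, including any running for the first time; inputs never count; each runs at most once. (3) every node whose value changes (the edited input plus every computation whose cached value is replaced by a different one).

Demanding v8 again yields 4.
6 computations run: v1, v2, v3, v6, v7, v8.
The nodes whose values change: in1, v1, v2, v3, v7, v8.
Note the branch switch — demand abandons v5, which is never re-examined.

First demand of the output computes:
  v1 = min2(-5, 4) = -5
  v2 = add(4, -5) = -1
  v3 = absv(-1) = 1
  v5 = max2(1, -1) = 1
  v7 = if0(in1=-5 -> else branch v5) = 1
  v8 = sub(1, -5) = 6

After the edit, cleaning proceeds:
  v1: a read changed (in1 -5->0) — executes, giving 0.
  v2: a read changed (v1 -5->0) — executes, giving 4.
  v3: a read changed (v2 -1->4) — executes, giving 4.
  v5: stays stale; no demand reaches it after the flip.
  v6: had never run; runs now, result 4.
  v7: a read changed (in1 -5->0) — executes, giving 4.
  v8: a read changed (v7 1->4; in1 -5->0) — executes, giving 4.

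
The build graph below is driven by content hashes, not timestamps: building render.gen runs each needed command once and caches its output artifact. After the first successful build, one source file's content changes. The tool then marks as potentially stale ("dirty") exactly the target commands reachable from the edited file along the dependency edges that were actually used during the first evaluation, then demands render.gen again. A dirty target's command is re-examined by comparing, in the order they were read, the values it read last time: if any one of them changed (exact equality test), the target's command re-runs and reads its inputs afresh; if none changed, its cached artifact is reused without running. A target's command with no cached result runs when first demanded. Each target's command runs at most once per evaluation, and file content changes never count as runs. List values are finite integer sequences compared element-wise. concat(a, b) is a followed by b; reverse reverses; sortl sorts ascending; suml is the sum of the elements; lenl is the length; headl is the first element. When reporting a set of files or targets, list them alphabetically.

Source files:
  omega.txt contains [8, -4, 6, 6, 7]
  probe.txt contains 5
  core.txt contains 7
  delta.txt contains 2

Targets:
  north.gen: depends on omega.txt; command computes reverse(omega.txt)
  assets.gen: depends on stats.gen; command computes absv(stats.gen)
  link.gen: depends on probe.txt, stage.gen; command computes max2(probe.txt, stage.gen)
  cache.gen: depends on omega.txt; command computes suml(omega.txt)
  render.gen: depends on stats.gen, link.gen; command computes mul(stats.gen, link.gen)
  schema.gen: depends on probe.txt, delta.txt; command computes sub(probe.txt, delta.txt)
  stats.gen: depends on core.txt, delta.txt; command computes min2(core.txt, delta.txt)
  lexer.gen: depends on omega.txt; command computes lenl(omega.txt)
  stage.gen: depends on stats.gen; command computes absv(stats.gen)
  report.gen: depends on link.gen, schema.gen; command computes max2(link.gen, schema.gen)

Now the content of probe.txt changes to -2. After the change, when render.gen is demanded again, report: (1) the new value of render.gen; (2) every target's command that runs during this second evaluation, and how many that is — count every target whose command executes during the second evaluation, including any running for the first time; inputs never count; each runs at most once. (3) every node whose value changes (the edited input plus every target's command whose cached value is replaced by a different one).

Initial pass — values computed on the first demand:
  stats.gen = min2(7, 2) = 2
  stage.gen = absv(2) = 2
  link.gen = max2(5, 2) = 5
  render.gen = mul(2, 5) = 10

Second demand — change propagation:
  link.gen: re-runs because probe.txt 5->-2; new result 2.
  render.gen: re-runs because link.gen 5->2; new result 4.

render.gen now evaluates to 4.
Run set: link.gen, render.gen (2 run).
Changed values: link.gen, probe.txt, render.gen.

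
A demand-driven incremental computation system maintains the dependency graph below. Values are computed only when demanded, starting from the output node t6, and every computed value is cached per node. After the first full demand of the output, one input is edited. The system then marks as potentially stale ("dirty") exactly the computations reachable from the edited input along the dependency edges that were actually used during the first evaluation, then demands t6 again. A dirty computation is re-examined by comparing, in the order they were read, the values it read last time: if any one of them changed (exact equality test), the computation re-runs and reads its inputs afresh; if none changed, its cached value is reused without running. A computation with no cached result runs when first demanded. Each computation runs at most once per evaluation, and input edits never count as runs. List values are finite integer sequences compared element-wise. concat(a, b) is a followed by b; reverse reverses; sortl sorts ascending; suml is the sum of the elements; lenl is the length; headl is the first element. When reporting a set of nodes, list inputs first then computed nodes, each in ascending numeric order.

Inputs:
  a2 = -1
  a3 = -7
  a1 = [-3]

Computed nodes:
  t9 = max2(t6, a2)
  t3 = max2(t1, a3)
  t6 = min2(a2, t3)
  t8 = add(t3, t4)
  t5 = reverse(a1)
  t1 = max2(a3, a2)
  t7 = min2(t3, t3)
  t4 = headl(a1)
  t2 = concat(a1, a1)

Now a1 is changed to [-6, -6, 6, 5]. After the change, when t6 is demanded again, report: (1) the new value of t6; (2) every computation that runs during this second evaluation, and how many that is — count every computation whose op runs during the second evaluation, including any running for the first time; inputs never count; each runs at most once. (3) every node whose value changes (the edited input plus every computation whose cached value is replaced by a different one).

New value of t6: -1.
Computations that run: none — 0 in total.
Values that change: a1.
Key observation: a1 is never demanded by the output, so the edit triggers no recomputation at all.

First evaluation (everything demanded from the output):
  t1 = max2(-7, -1) = -1
  t3 = max2(-1, -7) = -1
  t6 = min2(-1, -1) = -1

Propagation after the edit:
  a1 feeds no computation that the output demands — nothing is marked dirty and nothing runs.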